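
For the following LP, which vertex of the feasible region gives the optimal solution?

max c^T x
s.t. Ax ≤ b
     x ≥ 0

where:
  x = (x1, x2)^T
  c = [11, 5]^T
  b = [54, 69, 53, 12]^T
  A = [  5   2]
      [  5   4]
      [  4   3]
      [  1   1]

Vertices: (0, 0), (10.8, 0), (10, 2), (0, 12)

Evaluate the objective at each vertex of the feasible region:
  z(0, 0) = 0
  z(10.8, 0) = 118.8
  z(10, 2) = 120  ←
  z(0, 12) = 60
The maximum is at x1 = 10, x2 = 2.

(10, 2)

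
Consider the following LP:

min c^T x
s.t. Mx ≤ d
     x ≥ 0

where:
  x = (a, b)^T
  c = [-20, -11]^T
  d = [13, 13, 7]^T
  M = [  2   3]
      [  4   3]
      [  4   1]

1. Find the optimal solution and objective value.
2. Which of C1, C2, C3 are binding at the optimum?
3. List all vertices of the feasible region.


1. a = 1, b = 3, z = -53
2. C2, C3
3. (0, 0), (1.75, 0), (1, 3), (0, 4.333)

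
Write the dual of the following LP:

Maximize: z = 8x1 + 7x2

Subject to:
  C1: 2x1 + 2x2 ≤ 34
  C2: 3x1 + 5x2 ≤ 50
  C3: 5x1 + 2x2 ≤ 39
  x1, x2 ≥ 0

Primal max cᵀx s.t. Ax ≤ b, x ≥ 0  →  Dual min bᵀy s.t. Aᵀy ≥ c, y ≥ 0.

Minimize: z = 34y1 + 50y2 + 39y3

Subject to:
  2y1 + 3y2 + 5y3 ≥ 8
  2y1 + 5y2 + 2y3 ≥ 7
  y1, y2, y3 ≥ 0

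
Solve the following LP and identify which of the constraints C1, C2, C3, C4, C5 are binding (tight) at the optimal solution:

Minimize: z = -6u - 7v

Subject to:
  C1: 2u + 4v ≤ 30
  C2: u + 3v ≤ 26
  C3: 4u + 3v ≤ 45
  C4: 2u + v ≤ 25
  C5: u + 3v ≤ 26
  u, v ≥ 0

At u = 9, v = 3, compute slack b - a·x for each constraint:
  C1: 30 − 30 = 0  (binding)
  C2: 26 − 18 = 8  (slack)
  C3: 45 − 45 = 0  (binding)
  C4: 25 − 21 = 4  (slack)
  C5: 26 − 18 = 8  (slack)

Optimal: u = 9, v = 3
Binding: C1, C3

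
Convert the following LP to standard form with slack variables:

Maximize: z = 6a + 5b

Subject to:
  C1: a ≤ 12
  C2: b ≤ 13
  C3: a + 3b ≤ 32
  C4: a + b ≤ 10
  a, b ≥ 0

max z = 6a + 5b

s.t.
  a + s1 = 12
  b + s2 = 13
  a + 3b + s3 = 32
  a + b + s4 = 10
  a, b, s1, s2, s3, s4 ≥ 0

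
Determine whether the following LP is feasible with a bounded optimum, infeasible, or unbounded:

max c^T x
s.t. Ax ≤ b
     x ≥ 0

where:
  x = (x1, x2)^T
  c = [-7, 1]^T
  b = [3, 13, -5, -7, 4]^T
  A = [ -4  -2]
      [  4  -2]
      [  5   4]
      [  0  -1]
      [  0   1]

Infeasible (no feasible solution exists)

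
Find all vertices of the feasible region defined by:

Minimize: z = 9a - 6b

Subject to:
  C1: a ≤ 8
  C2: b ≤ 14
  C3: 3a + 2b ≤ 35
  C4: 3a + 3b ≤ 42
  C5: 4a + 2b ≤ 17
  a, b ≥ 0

(0, 0), (4.25, 0), (0, 8.5)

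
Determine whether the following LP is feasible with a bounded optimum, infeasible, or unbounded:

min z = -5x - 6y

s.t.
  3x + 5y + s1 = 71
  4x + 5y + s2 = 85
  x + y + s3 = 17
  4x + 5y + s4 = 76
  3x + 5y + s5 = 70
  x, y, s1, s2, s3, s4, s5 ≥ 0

Feasible with a bounded optimal solution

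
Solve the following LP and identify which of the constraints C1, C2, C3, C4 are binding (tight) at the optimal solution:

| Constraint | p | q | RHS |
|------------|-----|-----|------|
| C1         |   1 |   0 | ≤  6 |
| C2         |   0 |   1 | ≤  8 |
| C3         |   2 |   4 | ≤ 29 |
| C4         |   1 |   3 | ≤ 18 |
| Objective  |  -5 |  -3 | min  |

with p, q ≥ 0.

At p = 6, q = 4, compute slack b - a·x for each constraint:
  C1: 6 − 6 = 0  (binding)
  C2: 8 − 4 = 4  (slack)
  C3: 29 − 28 = 1  (slack)
  C4: 18 − 18 = 0  (binding)

Optimal: p = 6, q = 4
Binding: C1, C4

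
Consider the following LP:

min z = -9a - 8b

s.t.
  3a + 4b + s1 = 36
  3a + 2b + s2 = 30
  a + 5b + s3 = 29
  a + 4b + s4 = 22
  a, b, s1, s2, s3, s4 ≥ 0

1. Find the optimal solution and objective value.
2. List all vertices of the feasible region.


1. a = 8, b = 3, z = -96
2. (0, 0), (10, 0), (8, 3), (7, 3.75), (0, 5.5)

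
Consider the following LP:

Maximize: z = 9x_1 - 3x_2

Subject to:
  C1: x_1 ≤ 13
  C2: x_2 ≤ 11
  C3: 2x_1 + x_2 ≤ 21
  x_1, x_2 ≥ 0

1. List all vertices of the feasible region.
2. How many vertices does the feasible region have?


1. (0, 0), (10.5, 0), (5, 11), (0, 11)
2. 4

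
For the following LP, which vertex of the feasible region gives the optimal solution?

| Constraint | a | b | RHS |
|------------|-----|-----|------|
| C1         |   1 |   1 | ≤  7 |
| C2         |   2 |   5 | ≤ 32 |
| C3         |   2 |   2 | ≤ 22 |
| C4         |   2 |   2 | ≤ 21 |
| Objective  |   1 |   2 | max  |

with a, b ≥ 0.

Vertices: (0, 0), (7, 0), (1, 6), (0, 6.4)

Evaluate the objective at each vertex of the feasible region:
  z(0, 0) = 0
  z(7, 0) = 7
  z(1, 6) = 13  ←
  z(0, 6.4) = 12.8
The maximum is at a = 1, b = 6.

(1, 6)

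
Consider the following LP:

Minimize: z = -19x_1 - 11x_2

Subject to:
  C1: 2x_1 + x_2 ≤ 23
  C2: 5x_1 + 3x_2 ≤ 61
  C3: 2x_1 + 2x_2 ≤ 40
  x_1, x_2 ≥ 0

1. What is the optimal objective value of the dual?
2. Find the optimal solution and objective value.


1. -229
2. x_1 = 8, x_2 = 7, z = -229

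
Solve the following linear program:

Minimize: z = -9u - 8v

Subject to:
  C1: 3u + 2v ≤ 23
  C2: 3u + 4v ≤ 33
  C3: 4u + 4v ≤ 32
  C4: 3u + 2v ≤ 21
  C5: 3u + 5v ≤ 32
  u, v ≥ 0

Evaluate the objective at each vertex of the feasible region:
  z(0, 0) = 0
  z(7, 0) = -63
  z(5, 3) = -69  ←
  z(4, 4) = -68
  z(0, 6.4) = -51.2
The minimum is at u = 5, v = 3.

u = 5, v = 3, z = -69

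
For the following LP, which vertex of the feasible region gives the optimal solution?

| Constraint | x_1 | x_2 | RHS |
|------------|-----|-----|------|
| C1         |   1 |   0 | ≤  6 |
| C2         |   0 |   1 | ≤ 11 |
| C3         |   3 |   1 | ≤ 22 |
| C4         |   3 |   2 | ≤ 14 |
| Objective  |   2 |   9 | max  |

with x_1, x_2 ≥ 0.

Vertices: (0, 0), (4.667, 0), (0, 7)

Evaluate the objective at each vertex of the feasible region:
  z(0, 0) = 0
  z(4.667, 0) = 9.333
  z(0, 7) = 63  ←
The maximum is at x_1 = 0, x_2 = 7.

(0, 7)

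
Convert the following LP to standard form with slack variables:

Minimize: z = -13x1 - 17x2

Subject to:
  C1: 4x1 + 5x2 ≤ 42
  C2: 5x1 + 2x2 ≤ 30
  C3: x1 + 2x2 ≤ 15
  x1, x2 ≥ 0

min z = -13x1 - 17x2

s.t.
  4x1 + 5x2 + s1 = 42
  5x1 + 2x2 + s2 = 30
  x1 + 2x2 + s3 = 15
  x1, x2, s1, s2, s3 ≥ 0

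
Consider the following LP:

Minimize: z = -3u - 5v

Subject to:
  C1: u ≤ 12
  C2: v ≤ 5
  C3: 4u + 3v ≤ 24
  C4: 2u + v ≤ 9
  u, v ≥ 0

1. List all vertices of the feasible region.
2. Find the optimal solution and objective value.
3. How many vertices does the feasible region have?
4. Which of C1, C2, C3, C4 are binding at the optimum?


1. (0, 0), (4.5, 0), (2, 5), (0, 5)
2. u = 2, v = 5, z = -31
3. 4
4. C2, C4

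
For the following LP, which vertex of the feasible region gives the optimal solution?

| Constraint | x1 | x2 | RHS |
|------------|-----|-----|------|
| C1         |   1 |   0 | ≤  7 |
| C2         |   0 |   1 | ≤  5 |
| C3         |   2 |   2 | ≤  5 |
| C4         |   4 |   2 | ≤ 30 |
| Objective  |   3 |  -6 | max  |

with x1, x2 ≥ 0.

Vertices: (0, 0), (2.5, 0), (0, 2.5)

Evaluate the objective at each vertex of the feasible region:
  z(0, 0) = 0
  z(2.5, 0) = 7.5  ←
  z(0, 2.5) = -15
The maximum is at x1 = 2.5, x2 = 0.

(2.5, 0)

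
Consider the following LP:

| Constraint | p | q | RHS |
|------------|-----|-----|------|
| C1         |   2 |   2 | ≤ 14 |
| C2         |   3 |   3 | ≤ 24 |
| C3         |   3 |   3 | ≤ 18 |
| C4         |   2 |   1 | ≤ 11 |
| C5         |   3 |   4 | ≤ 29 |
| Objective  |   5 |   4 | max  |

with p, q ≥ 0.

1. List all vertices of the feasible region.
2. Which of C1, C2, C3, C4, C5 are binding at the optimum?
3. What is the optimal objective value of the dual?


1. (0, 0), (5.5, 0), (5, 1), (0, 6)
2. C3, C4
3. 29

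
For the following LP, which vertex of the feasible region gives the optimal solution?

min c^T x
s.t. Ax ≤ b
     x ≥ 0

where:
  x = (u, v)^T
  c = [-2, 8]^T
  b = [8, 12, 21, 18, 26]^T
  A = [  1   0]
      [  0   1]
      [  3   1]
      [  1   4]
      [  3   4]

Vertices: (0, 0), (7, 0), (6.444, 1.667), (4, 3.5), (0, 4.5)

Evaluate the objective at each vertex of the feasible region:
  z(0, 0) = 0
  z(7, 0) = -14  ←
  z(6.444, 1.667) = 0.4444
  z(4, 3.5) = 20
  z(0, 4.5) = 36
The minimum is at u = 7, v = 0.

(7, 0)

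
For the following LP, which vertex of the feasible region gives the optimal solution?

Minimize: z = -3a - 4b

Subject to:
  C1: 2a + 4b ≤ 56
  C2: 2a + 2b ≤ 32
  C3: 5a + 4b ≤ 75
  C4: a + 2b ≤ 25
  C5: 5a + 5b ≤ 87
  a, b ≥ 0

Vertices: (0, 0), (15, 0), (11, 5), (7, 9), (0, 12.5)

Evaluate the objective at each vertex of the feasible region:
  z(0, 0) = 0
  z(15, 0) = -45
  z(11, 5) = -53
  z(7, 9) = -57  ←
  z(0, 12.5) = -50
The minimum is at a = 7, b = 9.

(7, 9)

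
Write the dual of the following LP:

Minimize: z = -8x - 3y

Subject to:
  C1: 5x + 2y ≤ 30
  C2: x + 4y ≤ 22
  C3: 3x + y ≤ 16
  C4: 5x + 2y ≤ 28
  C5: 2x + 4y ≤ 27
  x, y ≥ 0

Primal min cᵀx s.t. Ax ≤ b, x ≥ 0  →  Dual max −bᵀy s.t. Aᵀy ≥ −c, y ≥ 0.

Maximize: z = -30y1 - 22y2 - 16y3 - 28y4 - 27y5

Subject to:
  5y1 + y2 + 3y3 + 5y4 + 2y5 ≥ 8
  2y1 + 4y2 + y3 + 2y4 + 4y5 ≥ 3
  y1, y2, y3, y4, y5 ≥ 0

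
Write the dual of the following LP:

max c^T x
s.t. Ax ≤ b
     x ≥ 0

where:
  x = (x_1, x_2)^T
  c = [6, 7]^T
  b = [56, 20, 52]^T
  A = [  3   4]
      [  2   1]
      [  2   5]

Primal max cᵀx s.t. Ax ≤ b, x ≥ 0  →  Dual min bᵀy s.t. Aᵀy ≥ c, y ≥ 0.

Minimize: z = 56y1 + 20y2 + 52y3

Subject to:
  3y1 + 2y2 + 2y3 ≥ 6
  4y1 + y2 + 5y3 ≥ 7
  y1, y2, y3 ≥ 0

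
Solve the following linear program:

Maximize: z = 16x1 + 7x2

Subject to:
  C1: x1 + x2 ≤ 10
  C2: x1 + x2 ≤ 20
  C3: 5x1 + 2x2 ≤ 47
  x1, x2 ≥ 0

Evaluate the objective at each vertex of the feasible region:
  z(0, 0) = 0
  z(9.4, 0) = 150.4
  z(9, 1) = 151  ←
  z(0, 10) = 70
The maximum is at x1 = 9, x2 = 1.

x1 = 9, x2 = 1, z = 151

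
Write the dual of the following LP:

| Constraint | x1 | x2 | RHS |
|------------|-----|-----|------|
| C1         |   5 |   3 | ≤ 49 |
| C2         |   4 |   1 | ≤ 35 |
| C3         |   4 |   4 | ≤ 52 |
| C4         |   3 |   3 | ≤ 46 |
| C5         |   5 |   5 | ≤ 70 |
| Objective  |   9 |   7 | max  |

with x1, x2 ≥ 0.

Primal max cᵀx s.t. Ax ≤ b, x ≥ 0  →  Dual min bᵀy s.t. Aᵀy ≥ c, y ≥ 0.

Minimize: z = 49y1 + 35y2 + 52y3 + 46y4 + 70y5

Subject to:
  5y1 + 4y2 + 4y3 + 3y4 + 5y5 ≥ 9
  3y1 + y2 + 4y3 + 3y4 + 5y5 ≥ 7
  y1, y2, y3, y4, y5 ≥ 0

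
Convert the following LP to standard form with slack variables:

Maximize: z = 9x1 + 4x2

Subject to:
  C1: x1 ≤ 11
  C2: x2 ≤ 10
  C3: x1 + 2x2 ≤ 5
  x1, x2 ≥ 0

max z = 9x1 + 4x2

s.t.
  x1 + s1 = 11
  x2 + s2 = 10
  x1 + 2x2 + s3 = 5
  x1, x2, s1, s2, s3 ≥ 0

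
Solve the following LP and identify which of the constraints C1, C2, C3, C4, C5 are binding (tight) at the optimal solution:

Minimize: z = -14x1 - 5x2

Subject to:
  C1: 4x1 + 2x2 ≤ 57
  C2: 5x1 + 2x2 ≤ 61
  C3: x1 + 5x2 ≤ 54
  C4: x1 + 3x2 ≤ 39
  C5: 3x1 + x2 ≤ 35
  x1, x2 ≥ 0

At x1 = 9, x2 = 8, compute slack b - a·x for each constraint:
  C1: 57 − 52 = 5  (slack)
  C2: 61 − 61 = 0  (binding)
  C3: 54 − 49 = 5  (slack)
  C4: 39 − 33 = 6  (slack)
  C5: 35 − 35 = 0  (binding)

Optimal: x1 = 9, x2 = 8
Binding: C2, C5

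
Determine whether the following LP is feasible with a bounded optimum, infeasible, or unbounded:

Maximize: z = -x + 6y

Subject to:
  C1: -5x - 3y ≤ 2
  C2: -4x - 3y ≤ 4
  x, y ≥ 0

Unbounded (objective can increase without bound)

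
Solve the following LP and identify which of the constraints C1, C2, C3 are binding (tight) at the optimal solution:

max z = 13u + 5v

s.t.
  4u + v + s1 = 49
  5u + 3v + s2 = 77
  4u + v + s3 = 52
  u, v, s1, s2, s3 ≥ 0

At u = 10, v = 9, compute slack b - a·x for each constraint:
  C1: 49 − 49 = 0  (binding)
  C2: 77 − 77 = 0  (binding)
  C3: 52 − 49 = 3  (slack)

Optimal: u = 10, v = 9
Binding: C1, C2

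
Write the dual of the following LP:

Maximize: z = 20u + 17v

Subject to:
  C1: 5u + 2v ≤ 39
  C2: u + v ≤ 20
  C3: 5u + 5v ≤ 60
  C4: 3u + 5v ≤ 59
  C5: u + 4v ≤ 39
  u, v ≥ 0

Primal max cᵀx s.t. Ax ≤ b, x ≥ 0  →  Dual min bᵀy s.t. Aᵀy ≥ c, y ≥ 0.

Minimize: z = 39y1 + 20y2 + 60y3 + 59y4 + 39y5

Subject to:
  5y1 + y2 + 5y3 + 3y4 + y5 ≥ 20
  2y1 + y2 + 5y3 + 5y4 + 4y5 ≥ 17
  y1, y2, y3, y4, y5 ≥ 0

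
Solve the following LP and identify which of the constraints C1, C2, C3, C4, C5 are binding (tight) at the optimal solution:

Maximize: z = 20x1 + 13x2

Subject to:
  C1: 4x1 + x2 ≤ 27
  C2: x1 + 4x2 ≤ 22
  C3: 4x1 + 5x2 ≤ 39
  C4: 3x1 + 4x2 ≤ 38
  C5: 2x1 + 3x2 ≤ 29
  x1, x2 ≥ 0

At x1 = 6, x2 = 3, compute slack b - a·x for each constraint:
  C1: 27 − 27 = 0  (binding)
  C2: 22 − 18 = 4  (slack)
  C3: 39 − 39 = 0  (binding)
  C4: 38 − 30 = 8  (slack)
  C5: 29 − 21 = 8  (slack)

Optimal: x1 = 6, x2 = 3
Binding: C1, C3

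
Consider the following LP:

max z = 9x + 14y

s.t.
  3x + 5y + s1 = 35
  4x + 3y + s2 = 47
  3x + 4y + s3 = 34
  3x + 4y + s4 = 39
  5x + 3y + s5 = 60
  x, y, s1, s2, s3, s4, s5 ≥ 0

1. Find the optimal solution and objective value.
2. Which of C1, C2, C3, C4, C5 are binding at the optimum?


1. x = 10, y = 1, z = 104
2. C1, C3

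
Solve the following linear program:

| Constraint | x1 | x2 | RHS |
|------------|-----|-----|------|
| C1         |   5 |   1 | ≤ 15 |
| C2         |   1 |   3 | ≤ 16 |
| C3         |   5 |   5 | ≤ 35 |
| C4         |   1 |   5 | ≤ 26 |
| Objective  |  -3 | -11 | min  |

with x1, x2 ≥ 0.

Evaluate the objective at each vertex of the feasible region:
  z(0, 0) = 0
  z(3, 0) = -9
  z(2.071, 4.643) = -57.29
  z(1, 5) = -58  ←
  z(0, 5.2) = -57.2
The minimum is at x1 = 1, x2 = 5.

x1 = 1, x2 = 5, z = -58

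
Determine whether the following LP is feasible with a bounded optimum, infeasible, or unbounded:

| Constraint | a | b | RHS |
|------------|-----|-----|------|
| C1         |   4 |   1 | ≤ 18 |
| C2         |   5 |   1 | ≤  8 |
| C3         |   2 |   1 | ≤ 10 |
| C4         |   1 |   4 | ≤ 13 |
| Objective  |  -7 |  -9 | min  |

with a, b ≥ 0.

Feasible with a bounded optimal solution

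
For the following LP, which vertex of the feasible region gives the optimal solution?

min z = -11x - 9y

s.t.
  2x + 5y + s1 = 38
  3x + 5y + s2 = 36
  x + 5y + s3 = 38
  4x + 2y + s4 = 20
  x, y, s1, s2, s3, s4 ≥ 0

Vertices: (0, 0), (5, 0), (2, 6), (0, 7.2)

Evaluate the objective at each vertex of the feasible region:
  z(0, 0) = 0
  z(5, 0) = -55
  z(2, 6) = -76  ←
  z(0, 7.2) = -64.8
The minimum is at x = 2, y = 6.

(2, 6)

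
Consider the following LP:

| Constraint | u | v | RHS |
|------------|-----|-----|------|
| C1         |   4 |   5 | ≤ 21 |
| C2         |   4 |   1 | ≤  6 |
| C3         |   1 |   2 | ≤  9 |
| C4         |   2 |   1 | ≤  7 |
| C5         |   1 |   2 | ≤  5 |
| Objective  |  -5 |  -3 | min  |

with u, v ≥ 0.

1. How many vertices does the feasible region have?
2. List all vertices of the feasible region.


1. 4
2. (0, 0), (1.5, 0), (1, 2), (0, 2.5)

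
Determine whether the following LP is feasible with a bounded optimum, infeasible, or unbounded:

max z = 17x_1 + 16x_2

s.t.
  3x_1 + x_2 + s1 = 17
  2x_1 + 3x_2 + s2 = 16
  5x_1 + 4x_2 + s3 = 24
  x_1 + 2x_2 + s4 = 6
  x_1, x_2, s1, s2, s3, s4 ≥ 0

Feasible with a bounded optimal solution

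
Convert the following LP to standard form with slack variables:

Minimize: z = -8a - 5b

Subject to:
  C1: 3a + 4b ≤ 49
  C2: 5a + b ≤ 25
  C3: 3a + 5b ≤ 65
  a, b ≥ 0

min z = -8a - 5b

s.t.
  3a + 4b + s1 = 49
  5a + b + s2 = 25
  3a + 5b + s3 = 65
  a, b, s1, s2, s3 ≥ 0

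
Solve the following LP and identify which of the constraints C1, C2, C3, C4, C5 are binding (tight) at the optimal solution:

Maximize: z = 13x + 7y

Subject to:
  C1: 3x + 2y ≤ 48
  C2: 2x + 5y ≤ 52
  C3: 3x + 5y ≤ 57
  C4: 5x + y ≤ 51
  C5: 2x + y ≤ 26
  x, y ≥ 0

At x = 9, y = 6, compute slack b - a·x for each constraint:
  C1: 48 − 39 = 9  (slack)
  C2: 52 − 48 = 4  (slack)
  C3: 57 − 57 = 0  (binding)
  C4: 51 − 51 = 0  (binding)
  C5: 26 − 24 = 2  (slack)

Optimal: x = 9, y = 6
Binding: C3, C4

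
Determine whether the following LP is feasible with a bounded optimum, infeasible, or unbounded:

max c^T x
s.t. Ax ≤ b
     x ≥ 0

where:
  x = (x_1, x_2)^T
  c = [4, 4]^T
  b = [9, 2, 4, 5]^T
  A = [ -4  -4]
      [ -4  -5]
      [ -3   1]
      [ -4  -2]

Unbounded (objective can increase without bound)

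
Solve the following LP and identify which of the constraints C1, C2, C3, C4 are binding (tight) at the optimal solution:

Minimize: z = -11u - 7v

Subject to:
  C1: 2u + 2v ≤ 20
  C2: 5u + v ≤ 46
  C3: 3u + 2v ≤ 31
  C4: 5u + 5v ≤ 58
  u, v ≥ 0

At u = 9, v = 1, compute slack b - a·x for each constraint:
  C1: 20 − 20 = 0  (binding)
  C2: 46 − 46 = 0  (binding)
  C3: 31 − 29 = 2  (slack)
  C4: 58 − 50 = 8  (slack)

Optimal: u = 9, v = 1
Binding: C1, C2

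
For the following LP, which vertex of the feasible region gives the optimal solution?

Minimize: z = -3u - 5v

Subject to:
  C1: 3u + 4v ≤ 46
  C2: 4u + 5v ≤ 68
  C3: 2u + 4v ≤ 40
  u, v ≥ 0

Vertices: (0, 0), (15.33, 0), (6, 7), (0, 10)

Evaluate the objective at each vertex of the feasible region:
  z(0, 0) = 0
  z(15.33, 0) = -46
  z(6, 7) = -53  ←
  z(0, 10) = -50
The minimum is at u = 6, v = 7.

(6, 7)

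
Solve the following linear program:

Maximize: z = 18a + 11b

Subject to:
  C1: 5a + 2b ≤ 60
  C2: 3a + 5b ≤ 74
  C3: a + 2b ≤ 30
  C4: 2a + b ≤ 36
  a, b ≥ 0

Evaluate the objective at each vertex of the feasible region:
  z(0, 0) = 0
  z(12, 0) = 216
  z(8, 10) = 254  ←
  z(0, 14.8) = 162.8
The maximum is at a = 8, b = 10.

a = 8, b = 10, z = 254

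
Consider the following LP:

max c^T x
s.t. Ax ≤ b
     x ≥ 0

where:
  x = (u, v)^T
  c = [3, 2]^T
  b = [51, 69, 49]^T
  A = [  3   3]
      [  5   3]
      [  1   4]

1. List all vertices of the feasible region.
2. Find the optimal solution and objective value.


1. (0, 0), (13.8, 0), (9, 8), (6.333, 10.67), (0, 12.25)
2. u = 9, v = 8, z = 43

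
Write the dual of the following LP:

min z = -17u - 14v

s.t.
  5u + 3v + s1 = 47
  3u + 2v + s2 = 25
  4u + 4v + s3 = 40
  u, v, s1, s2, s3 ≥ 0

Primal min cᵀx s.t. Ax ≤ b, x ≥ 0  →  Dual max −bᵀy s.t. Aᵀy ≥ −c, y ≥ 0.

Maximize: z = -47y1 - 25y2 - 40y3

Subject to:
  5y1 + 3y2 + 4y3 ≥ 17
  3y1 + 2y2 + 4y3 ≥ 14
  y1, y2, y3 ≥ 0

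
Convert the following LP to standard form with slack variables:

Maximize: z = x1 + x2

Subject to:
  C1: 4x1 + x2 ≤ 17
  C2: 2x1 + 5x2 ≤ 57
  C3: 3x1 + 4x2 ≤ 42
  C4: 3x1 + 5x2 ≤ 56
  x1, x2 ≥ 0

max z = x1 + x2

s.t.
  4x1 + x2 + s1 = 17
  2x1 + 5x2 + s2 = 57
  3x1 + 4x2 + s3 = 42
  3x1 + 5x2 + s4 = 56
  x1, x2, s1, s2, s3, s4 ≥ 0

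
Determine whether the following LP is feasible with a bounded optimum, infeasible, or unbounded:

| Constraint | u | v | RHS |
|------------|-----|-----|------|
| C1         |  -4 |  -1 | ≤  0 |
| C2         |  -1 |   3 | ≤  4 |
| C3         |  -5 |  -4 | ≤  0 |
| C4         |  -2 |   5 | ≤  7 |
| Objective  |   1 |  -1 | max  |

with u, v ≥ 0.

Unbounded (objective can increase without bound)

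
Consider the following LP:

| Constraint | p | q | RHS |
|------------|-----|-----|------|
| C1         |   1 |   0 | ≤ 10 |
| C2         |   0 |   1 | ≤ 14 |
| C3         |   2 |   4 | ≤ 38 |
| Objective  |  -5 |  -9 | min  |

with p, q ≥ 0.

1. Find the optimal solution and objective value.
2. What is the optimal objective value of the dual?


1. p = 10, q = 4.5, z = -90.5
2. -90.5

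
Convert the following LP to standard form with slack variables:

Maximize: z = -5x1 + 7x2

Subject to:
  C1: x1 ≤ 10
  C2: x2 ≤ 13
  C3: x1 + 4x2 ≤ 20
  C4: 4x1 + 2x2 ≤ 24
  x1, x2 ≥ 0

max z = -5x1 + 7x2

s.t.
  x1 + s1 = 10
  x2 + s2 = 13
  x1 + 4x2 + s3 = 20
  4x1 + 2x2 + s4 = 24
  x1, x2, s1, s2, s3, s4 ≥ 0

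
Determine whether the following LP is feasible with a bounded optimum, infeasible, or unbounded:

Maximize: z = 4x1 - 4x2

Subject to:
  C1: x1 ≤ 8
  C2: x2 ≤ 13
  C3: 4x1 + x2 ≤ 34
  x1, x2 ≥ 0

Feasible with a bounded optimal solution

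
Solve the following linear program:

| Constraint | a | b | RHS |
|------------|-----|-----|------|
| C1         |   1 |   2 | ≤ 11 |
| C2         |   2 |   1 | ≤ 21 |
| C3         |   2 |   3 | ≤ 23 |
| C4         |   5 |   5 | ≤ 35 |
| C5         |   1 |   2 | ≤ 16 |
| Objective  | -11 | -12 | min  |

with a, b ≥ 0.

Evaluate the objective at each vertex of the feasible region:
  z(0, 0) = 0
  z(7, 0) = -77
  z(3, 4) = -81  ←
  z(0, 5.5) = -66
The minimum is at a = 3, b = 4.

a = 3, b = 4, z = -81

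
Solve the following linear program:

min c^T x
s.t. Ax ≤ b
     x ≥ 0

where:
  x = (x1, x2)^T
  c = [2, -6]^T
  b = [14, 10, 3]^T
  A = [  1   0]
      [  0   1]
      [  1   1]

Evaluate the objective at each vertex of the feasible region:
  z(0, 0) = 0
  z(3, 0) = 6
  z(0, 3) = -18  ←
The minimum is at x1 = 0, x2 = 3.

x1 = 0, x2 = 3, z = -18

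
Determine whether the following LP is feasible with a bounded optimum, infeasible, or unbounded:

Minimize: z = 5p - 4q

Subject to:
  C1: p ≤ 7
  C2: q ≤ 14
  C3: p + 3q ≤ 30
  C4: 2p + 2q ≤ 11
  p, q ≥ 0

Feasible with a bounded optimal solution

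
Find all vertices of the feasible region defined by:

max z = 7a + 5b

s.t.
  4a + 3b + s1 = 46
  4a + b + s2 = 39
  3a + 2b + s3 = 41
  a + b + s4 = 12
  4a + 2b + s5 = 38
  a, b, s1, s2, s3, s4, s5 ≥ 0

(0, 0), (9.5, 0), (7, 5), (0, 12)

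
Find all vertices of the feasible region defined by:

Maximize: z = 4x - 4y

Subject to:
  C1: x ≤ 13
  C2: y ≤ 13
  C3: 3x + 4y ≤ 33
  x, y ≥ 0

(0, 0), (11, 0), (0, 8.25)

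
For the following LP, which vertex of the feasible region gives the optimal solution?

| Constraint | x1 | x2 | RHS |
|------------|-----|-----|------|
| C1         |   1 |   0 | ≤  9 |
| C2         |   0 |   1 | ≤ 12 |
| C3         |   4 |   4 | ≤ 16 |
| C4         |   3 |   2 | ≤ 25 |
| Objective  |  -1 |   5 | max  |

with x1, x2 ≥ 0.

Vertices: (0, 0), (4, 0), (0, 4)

Evaluate the objective at each vertex of the feasible region:
  z(0, 0) = 0
  z(4, 0) = -4
  z(0, 4) = 20  ←
The maximum is at x1 = 0, x2 = 4.

(0, 4)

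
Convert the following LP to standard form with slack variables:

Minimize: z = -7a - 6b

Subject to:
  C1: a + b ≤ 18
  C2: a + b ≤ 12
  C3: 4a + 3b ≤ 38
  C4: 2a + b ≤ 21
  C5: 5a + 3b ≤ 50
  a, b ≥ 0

min z = -7a - 6b

s.t.
  a + b + s1 = 18
  a + b + s2 = 12
  4a + 3b + s3 = 38
  2a + b + s4 = 21
  5a + 3b + s5 = 50
  a, b, s1, s2, s3, s4, s5 ≥ 0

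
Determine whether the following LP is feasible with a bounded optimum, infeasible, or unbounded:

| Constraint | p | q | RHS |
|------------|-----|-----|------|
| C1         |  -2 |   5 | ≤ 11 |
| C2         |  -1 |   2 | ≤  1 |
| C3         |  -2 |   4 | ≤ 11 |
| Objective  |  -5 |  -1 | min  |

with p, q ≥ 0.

Unbounded (objective can decrease without bound)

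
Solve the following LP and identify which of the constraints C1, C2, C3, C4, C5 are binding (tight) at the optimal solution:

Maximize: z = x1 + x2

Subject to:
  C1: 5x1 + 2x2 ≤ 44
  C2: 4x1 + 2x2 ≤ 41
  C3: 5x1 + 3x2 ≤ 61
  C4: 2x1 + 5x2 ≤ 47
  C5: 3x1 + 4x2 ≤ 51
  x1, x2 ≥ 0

At x1 = 6, x2 = 7, compute slack b - a·x for each constraint:
  C1: 44 − 44 = 0  (binding)
  C2: 41 − 38 = 3  (slack)
  C3: 61 − 51 = 10  (slack)
  C4: 47 − 47 = 0  (binding)
  C5: 51 − 46 = 5  (slack)

Optimal: x1 = 6, x2 = 7
Binding: C1, C4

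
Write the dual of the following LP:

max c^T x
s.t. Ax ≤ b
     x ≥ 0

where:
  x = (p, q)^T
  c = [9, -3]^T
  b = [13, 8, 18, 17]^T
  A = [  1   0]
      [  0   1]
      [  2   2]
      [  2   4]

Primal max cᵀx s.t. Ax ≤ b, x ≥ 0  →  Dual min bᵀy s.t. Aᵀy ≥ c, y ≥ 0.

Minimize: z = 13y1 + 8y2 + 18y3 + 17y4

Subject to:
  y1 + 2y3 + 2y4 ≥ 9
  y2 + 2y3 + 4y4 ≥ -3
  y1, y2, y3, y4 ≥ 0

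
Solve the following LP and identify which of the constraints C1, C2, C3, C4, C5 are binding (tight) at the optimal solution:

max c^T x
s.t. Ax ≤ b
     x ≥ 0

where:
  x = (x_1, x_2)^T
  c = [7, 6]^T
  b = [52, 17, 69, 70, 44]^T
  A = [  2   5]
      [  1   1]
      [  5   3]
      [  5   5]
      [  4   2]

At x_1 = 8, x_2 = 6, compute slack b - a·x for each constraint:
  C1: 52 − 46 = 6  (slack)
  C2: 17 − 14 = 3  (slack)
  C3: 69 − 58 = 11  (slack)
  C4: 70 − 70 = 0  (binding)
  C5: 44 − 44 = 0  (binding)

Optimal: x_1 = 8, x_2 = 6
Binding: C4, C5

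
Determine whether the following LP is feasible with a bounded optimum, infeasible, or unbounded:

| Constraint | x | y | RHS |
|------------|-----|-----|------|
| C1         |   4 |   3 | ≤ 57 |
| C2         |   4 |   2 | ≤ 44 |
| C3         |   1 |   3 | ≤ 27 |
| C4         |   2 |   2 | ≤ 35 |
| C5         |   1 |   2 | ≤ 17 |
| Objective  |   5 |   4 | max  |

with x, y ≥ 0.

Feasible with a bounded optimal solution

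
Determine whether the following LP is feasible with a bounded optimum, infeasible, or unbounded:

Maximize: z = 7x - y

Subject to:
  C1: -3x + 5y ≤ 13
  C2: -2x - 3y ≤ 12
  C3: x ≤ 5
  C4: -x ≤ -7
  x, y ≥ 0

Infeasible (no feasible solution exists)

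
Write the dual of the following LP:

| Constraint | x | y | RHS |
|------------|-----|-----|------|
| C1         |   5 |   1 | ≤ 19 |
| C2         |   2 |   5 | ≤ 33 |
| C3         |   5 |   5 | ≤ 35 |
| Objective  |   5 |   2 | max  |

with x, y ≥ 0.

Primal max cᵀx s.t. Ax ≤ b, x ≥ 0  →  Dual min bᵀy s.t. Aᵀy ≥ c, y ≥ 0.

Minimize: z = 19y1 + 33y2 + 35y3

Subject to:
  5y1 + 2y2 + 5y3 ≥ 5
  y1 + 5y2 + 5y3 ≥ 2
  y1, y2, y3 ≥ 0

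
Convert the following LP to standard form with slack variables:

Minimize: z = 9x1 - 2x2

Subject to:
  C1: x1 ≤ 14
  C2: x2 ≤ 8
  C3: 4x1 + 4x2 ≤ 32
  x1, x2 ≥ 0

min z = 9x1 - 2x2

s.t.
  x1 + s1 = 14
  x2 + s2 = 8
  4x1 + 4x2 + s3 = 32
  x1, x2, s1, s2, s3 ≥ 0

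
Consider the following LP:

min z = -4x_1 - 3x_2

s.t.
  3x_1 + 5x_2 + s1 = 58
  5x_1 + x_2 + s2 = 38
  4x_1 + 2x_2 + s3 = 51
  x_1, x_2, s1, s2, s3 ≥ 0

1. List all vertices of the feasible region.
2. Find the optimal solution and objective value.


1. (0, 0), (7.6, 0), (6, 8), (0, 11.6)
2. x_1 = 6, x_2 = 8, z = -48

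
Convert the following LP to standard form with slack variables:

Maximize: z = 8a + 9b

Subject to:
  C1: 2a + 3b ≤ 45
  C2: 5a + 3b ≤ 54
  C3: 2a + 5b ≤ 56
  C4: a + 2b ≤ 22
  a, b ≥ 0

max z = 8a + 9b

s.t.
  2a + 3b + s1 = 45
  5a + 3b + s2 = 54
  2a + 5b + s3 = 56
  a + 2b + s4 = 22
  a, b, s1, s2, s3, s4 ≥ 0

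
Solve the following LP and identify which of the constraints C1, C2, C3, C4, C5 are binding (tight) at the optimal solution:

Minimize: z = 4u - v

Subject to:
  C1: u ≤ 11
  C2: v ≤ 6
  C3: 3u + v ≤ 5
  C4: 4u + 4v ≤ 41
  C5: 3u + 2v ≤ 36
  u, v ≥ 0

At u = 0, v = 5, compute slack b - a·x for each constraint:
  C1: 11 − 0 = 11  (slack)
  C2: 6 − 5 = 1  (slack)
  C3: 5 − 5 = 0  (binding)
  C4: 41 − 20 = 21  (slack)
  C5: 36 − 10 = 26  (slack)

Optimal: u = 0, v = 5
Binding: C3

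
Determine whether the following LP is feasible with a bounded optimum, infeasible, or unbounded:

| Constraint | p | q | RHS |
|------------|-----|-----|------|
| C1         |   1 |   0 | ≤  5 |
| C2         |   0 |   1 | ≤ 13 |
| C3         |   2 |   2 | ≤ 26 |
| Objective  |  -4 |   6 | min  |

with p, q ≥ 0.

Feasible with a bounded optimal solution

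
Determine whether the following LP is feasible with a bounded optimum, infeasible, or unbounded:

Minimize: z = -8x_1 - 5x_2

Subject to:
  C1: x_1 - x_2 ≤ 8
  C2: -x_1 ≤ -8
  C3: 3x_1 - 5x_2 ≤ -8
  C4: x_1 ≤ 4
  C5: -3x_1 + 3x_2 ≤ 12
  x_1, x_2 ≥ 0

Infeasible (no feasible solution exists)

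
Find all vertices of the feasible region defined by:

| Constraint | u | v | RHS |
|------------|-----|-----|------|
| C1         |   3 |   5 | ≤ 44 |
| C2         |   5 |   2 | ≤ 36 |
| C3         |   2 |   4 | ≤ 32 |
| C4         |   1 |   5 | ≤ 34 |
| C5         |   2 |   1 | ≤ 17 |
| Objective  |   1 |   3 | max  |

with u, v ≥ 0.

(0, 0), (7.2, 0), (5, 5.5), (4, 6), (0, 6.8)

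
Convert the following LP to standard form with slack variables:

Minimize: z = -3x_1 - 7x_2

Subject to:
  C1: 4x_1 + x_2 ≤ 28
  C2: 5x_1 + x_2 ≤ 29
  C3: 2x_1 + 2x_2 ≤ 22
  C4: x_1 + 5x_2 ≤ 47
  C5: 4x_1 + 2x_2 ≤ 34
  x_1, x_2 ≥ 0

min z = -3x_1 - 7x_2

s.t.
  4x_1 + x_2 + s1 = 28
  5x_1 + x_2 + s2 = 29
  2x_1 + 2x_2 + s3 = 22
  x_1 + 5x_2 + s4 = 47
  4x_1 + 2x_2 + s5 = 34
  x_1, x_2, s1, s2, s3, s4, s5 ≥ 0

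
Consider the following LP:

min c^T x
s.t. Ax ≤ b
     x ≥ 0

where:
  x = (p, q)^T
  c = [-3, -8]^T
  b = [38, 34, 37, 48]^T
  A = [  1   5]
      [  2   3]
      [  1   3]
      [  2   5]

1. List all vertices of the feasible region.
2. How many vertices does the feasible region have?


1. (0, 0), (17, 0), (8, 6), (0, 7.6)
2. 4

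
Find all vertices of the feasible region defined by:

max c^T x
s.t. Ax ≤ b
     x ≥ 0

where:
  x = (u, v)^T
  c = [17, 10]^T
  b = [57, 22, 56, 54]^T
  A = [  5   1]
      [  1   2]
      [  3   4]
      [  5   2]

(0, 0), (10.8, 0), (8, 7), (0, 11)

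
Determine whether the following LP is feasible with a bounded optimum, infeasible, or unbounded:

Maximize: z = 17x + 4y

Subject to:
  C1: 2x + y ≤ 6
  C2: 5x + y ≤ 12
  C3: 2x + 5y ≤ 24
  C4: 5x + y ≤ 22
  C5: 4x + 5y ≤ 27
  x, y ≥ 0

Feasible with a bounded optimal solution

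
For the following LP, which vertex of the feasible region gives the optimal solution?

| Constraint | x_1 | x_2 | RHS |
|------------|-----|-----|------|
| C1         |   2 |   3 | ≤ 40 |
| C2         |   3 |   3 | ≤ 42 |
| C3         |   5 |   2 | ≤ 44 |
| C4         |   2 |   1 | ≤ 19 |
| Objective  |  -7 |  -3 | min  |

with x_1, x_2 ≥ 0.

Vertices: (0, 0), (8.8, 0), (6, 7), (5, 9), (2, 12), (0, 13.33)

Evaluate the objective at each vertex of the feasible region:
  z(0, 0) = 0
  z(8.8, 0) = -61.6
  z(6, 7) = -63  ←
  z(5, 9) = -62
  z(2, 12) = -50
  z(0, 13.33) = -40
The minimum is at x_1 = 6, x_2 = 7.

(6, 7)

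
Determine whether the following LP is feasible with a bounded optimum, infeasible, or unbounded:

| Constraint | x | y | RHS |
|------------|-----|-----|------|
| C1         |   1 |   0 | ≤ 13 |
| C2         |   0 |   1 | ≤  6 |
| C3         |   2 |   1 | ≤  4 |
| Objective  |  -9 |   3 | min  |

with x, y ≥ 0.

Feasible with a bounded optimal solution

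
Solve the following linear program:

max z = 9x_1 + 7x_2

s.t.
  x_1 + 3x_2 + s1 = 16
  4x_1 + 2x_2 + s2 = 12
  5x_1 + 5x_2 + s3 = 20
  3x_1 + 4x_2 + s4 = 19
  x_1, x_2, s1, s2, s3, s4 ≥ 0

Evaluate the objective at each vertex of the feasible region:
  z(0, 0) = 0
  z(3, 0) = 27
  z(2, 2) = 32  ←
  z(0, 4) = 28
The maximum is at x_1 = 2, x_2 = 2.

x_1 = 2, x_2 = 2, z = 32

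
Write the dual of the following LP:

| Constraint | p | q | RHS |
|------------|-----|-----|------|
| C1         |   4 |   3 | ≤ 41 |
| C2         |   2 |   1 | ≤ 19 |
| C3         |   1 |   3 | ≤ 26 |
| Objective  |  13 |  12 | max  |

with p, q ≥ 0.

Primal max cᵀx s.t. Ax ≤ b, x ≥ 0  →  Dual min bᵀy s.t. Aᵀy ≥ c, y ≥ 0.

Minimize: z = 41y1 + 19y2 + 26y3

Subject to:
  4y1 + 2y2 + y3 ≥ 13
  3y1 + y2 + 3y3 ≥ 12
  y1, y2, y3 ≥ 0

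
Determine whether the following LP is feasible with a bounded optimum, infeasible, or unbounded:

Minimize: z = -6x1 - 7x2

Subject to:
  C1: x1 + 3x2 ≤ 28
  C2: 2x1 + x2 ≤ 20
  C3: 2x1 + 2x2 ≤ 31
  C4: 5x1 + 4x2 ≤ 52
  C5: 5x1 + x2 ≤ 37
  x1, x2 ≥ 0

Feasible with a bounded optimal solution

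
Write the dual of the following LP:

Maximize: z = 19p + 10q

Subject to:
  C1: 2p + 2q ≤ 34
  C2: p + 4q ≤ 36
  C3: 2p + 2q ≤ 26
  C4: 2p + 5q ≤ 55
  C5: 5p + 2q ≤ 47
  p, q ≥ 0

Primal max cᵀx s.t. Ax ≤ b, x ≥ 0  →  Dual min bᵀy s.t. Aᵀy ≥ c, y ≥ 0.

Minimize: z = 34y1 + 36y2 + 26y3 + 55y4 + 47y5

Subject to:
  2y1 + y2 + 2y3 + 2y4 + 5y5 ≥ 19
  2y1 + 4y2 + 2y3 + 5y4 + 2y5 ≥ 10
  y1, y2, y3, y4, y5 ≥ 0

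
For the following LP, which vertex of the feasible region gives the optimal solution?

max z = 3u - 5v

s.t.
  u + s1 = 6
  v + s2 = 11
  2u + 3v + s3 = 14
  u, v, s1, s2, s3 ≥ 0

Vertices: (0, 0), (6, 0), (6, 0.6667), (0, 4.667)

Evaluate the objective at each vertex of the feasible region:
  z(0, 0) = 0
  z(6, 0) = 18  ←
  z(6, 0.6667) = 14.67
  z(0, 4.667) = -23.33
The maximum is at u = 6, v = 0.

(6, 0)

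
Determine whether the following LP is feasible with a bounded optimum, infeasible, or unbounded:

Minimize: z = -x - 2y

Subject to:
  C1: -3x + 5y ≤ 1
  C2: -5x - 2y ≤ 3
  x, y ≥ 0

Unbounded (objective can decrease without bound)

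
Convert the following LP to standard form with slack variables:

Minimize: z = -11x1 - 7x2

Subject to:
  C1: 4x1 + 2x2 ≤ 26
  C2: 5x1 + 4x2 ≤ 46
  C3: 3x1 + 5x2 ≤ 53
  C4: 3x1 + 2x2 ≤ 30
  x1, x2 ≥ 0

min z = -11x1 - 7x2

s.t.
  4x1 + 2x2 + s1 = 26
  5x1 + 4x2 + s2 = 46
  3x1 + 5x2 + s3 = 53
  3x1 + 2x2 + s4 = 30
  x1, x2, s1, s2, s3, s4 ≥ 0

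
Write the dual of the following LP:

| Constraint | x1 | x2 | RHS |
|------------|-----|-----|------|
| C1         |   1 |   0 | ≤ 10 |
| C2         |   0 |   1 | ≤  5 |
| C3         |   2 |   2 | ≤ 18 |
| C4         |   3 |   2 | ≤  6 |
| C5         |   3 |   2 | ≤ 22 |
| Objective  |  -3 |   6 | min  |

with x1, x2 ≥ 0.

Primal min cᵀx s.t. Ax ≤ b, x ≥ 0  →  Dual max −bᵀy s.t. Aᵀy ≥ −c, y ≥ 0.

Maximize: z = -10y1 - 5y2 - 18y3 - 6y4 - 22y5

Subject to:
  y1 + 2y3 + 3y4 + 3y5 ≥ 3
  y2 + 2y3 + 2y4 + 2y5 ≥ -6
  y1, y2, y3, y4, y5 ≥ 0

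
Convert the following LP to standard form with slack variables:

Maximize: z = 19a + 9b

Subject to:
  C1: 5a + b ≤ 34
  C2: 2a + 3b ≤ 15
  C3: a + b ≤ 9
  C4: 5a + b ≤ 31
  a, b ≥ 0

max z = 19a + 9b

s.t.
  5a + b + s1 = 34
  2a + 3b + s2 = 15
  a + b + s3 = 9
  5a + b + s4 = 31
  a, b, s1, s2, s3, s4 ≥ 0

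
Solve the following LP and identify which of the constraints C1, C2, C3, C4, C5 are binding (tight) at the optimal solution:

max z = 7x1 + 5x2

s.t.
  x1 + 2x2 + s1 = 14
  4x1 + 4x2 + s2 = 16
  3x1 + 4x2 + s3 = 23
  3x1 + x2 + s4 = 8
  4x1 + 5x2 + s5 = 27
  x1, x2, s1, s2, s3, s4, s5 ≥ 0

At x1 = 2, x2 = 2, compute slack b - a·x for each constraint:
  C1: 14 − 6 = 8  (slack)
  C2: 16 − 16 = 0  (binding)
  C3: 23 − 14 = 9  (slack)
  C4: 8 − 8 = 0  (binding)
  C5: 27 − 18 = 9  (slack)

Optimal: x1 = 2, x2 = 2
Binding: C2, C4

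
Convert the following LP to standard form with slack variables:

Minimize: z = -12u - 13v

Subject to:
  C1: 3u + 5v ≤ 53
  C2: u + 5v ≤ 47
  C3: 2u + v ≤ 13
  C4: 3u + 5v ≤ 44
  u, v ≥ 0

min z = -12u - 13v

s.t.
  3u + 5v + s1 = 53
  u + 5v + s2 = 47
  2u + v + s3 = 13
  3u + 5v + s4 = 44
  u, v, s1, s2, s3, s4 ≥ 0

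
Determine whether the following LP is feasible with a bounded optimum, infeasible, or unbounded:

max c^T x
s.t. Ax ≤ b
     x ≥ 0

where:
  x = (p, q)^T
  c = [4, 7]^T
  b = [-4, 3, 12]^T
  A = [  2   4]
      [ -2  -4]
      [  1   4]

Infeasible (no feasible solution exists)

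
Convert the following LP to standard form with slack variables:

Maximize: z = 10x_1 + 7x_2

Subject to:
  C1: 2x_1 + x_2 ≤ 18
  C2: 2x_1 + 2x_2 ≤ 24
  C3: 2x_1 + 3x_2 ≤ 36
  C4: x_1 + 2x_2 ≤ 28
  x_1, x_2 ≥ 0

max z = 10x_1 + 7x_2

s.t.
  2x_1 + x_2 + s1 = 18
  2x_1 + 2x_2 + s2 = 24
  2x_1 + 3x_2 + s3 = 36
  x_1 + 2x_2 + s4 = 28
  x_1, x_2, s1, s2, s3, s4 ≥ 0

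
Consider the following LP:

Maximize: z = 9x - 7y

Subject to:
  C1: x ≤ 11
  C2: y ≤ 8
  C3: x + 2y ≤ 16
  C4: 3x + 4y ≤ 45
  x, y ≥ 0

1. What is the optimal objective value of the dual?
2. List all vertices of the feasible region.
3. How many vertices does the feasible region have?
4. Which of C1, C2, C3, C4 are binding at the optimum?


1. 99
2. (0, 0), (11, 0), (11, 2.5), (0, 8)
3. 4
4. C1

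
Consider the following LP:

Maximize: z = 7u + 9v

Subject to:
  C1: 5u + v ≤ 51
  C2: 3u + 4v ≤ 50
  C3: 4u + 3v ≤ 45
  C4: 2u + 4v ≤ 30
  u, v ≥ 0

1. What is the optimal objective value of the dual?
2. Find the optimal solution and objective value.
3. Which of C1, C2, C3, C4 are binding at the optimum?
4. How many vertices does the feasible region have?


1. 90
2. u = 9, v = 3, z = 90
3. C3, C4
4. 5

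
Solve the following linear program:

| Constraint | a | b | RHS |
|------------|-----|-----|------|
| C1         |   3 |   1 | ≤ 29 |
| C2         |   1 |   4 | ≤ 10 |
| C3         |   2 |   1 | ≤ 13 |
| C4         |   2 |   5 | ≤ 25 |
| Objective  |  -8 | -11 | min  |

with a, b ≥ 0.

Evaluate the objective at each vertex of the feasible region:
  z(0, 0) = 0
  z(6.5, 0) = -52
  z(6, 1) = -59  ←
  z(0, 2.5) = -27.5
The minimum is at a = 6, b = 1.

a = 6, b = 1, z = -59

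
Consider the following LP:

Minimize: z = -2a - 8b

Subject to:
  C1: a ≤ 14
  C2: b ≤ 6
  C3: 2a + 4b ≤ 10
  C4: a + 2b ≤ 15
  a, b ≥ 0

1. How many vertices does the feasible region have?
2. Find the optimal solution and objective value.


1. 3
2. a = 0, b = 2.5, z = -20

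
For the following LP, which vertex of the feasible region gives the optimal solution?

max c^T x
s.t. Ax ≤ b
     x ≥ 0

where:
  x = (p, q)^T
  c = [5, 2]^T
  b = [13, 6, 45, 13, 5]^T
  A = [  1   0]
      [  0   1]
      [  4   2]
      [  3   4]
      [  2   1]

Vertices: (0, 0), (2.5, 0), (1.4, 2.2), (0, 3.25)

Evaluate the objective at each vertex of the feasible region:
  z(0, 0) = 0
  z(2.5, 0) = 12.5  ←
  z(1.4, 2.2) = 11.4
  z(0, 3.25) = 6.5
The maximum is at p = 2.5, q = 0.

(2.5, 0)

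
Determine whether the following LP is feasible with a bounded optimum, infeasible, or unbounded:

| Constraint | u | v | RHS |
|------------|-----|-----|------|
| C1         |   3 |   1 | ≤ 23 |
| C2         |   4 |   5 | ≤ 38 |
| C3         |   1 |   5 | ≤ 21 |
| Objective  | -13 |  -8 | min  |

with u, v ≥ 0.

Feasible with a bounded optimal solution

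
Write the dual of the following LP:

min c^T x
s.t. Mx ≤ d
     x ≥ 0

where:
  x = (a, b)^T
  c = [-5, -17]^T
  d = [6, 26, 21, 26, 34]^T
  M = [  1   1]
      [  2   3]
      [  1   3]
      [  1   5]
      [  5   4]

Primal min cᵀx s.t. Ax ≤ b, x ≥ 0  →  Dual max −bᵀy s.t. Aᵀy ≥ −c, y ≥ 0.

Maximize: z = -6y1 - 26y2 - 21y3 - 26y4 - 34y5

Subject to:
  y1 + 2y2 + y3 + y4 + 5y5 ≥ 5
  y1 + 3y2 + 3y3 + 5y4 + 4y5 ≥ 17
  y1, y2, y3, y4, y5 ≥ 0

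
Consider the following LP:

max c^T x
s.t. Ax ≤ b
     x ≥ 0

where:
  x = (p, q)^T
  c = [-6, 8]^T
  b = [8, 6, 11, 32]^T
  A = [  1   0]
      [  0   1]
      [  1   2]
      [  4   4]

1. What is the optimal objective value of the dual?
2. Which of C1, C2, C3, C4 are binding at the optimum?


1. 44
2. C3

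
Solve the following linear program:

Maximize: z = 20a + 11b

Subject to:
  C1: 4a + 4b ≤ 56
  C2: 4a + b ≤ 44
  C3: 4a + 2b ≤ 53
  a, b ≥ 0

Evaluate the objective at each vertex of the feasible region:
  z(0, 0) = 0
  z(11, 0) = 220
  z(10, 4) = 244  ←
  z(0, 14) = 154
The maximum is at a = 10, b = 4.

a = 10, b = 4, z = 244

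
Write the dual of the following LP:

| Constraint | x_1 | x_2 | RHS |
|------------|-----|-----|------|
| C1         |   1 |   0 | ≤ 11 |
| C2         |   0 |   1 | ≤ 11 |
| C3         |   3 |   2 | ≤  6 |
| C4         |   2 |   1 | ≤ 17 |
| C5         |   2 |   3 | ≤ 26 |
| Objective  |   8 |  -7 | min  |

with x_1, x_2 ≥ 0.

Primal min cᵀx s.t. Ax ≤ b, x ≥ 0  →  Dual max −bᵀy s.t. Aᵀy ≥ −c, y ≥ 0.

Maximize: z = -11y1 - 11y2 - 6y3 - 17y4 - 26y5

Subject to:
  y1 + 3y3 + 2y4 + 2y5 ≥ -8
  y2 + 2y3 + y4 + 3y5 ≥ 7
  y1, y2, y3, y4, y5 ≥ 0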